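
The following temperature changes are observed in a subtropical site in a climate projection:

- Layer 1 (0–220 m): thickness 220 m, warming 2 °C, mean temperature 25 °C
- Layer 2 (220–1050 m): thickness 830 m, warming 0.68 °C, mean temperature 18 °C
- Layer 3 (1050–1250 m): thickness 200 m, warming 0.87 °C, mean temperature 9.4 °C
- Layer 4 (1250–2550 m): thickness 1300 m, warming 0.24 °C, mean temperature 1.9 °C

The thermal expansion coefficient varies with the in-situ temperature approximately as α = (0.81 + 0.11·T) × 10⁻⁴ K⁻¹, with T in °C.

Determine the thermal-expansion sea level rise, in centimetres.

Δh ≈ 37.8 cm

Layer 1: α = (0.81 + 0.11×25)×10⁻⁴ = 3.56×10⁻⁴ K⁻¹
Layer 2: α = (0.81 + 0.11×18)×10⁻⁴ = 2.79×10⁻⁴ K⁻¹
Layer 3: α = (0.81 + 0.11×9.4)×10⁻⁴ = 1.844×10⁻⁴ K⁻¹
Layer 4: α = (0.81 + 0.11×1.9)×10⁻⁴ = 1.019×10⁻⁴ K⁻¹
0–220 m: 3.56×10⁻⁴ × 2 × 220 = 0.15664 m
830 × 0.68 × 2.79×10⁻⁴ = 0.1574676 m
200 × 1.844×10⁻⁴ × 0.87 = 0.0320856 m
Layer 4: 1.019×10⁻⁴ × 1300 × 0.24 = 0.0317928 m
Δh = 0.15664 + 0.1574676 + 0.0320856 + 0.0317928 = 0.377986 m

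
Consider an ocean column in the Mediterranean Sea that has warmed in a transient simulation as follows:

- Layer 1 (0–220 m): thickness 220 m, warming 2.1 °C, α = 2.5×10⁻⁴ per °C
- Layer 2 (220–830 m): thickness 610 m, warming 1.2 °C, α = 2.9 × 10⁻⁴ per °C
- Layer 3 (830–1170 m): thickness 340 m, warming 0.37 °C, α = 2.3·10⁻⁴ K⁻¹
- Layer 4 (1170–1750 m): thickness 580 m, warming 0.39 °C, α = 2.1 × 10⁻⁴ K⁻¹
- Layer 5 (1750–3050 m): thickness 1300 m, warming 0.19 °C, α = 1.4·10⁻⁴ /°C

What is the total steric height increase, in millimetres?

about 439 mm

0–220 m: 220 × 2.5×10⁻⁴ × 2.1 = 0.11550 m
1.2 × 2.9×10⁻⁴ × 610 = 0.21228 m
Layer 3: 0.37 × 2.3×10⁻⁴ × 340 = 0.028934 m
1170–1750 m: 580 × 0.39 × 2.1×10⁻⁴ = 0.047502 m
0.19 × 1.4×10⁻⁴ × 1300 = 0.03458 m
Δh = 0.11550 + 0.21228 + 0.028934 + 0.047502 + 0.03458 = 0.438796 m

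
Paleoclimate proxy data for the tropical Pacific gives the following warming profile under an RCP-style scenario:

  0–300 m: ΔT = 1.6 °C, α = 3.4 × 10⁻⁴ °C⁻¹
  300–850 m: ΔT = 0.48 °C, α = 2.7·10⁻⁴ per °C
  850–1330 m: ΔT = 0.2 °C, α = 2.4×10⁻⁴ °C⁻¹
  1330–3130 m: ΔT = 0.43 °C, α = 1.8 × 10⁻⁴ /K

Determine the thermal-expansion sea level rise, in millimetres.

Δh ≈ 397 mm

1.6 × 3.4×10⁻⁴ × 300 = 0.16320 m
300–850 m: 550 × 2.7×10⁻⁴ × 0.48 = 0.07128 m
850–1330 m: 2.4×10⁻⁴ × 0.2 × 480 = 0.02304 m
1.8×10⁻⁴ × 0.43 × 1800 = 0.13932 m
Δh = 0.16320 + 0.07128 + 0.02304 + 0.13932 = 0.39684 m ≈ 397 mm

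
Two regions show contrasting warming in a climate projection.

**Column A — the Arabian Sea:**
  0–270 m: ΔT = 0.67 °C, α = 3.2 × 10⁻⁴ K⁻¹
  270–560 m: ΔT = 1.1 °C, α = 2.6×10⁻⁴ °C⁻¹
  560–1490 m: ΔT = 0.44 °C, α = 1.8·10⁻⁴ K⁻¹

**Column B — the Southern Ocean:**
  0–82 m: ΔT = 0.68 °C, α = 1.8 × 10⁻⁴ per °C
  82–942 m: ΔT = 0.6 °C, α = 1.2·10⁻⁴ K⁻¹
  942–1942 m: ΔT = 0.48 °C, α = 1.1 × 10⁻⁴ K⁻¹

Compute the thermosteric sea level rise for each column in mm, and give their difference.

A 270 × 0.67 × 3.2×10⁻⁴ = 0.057888 m
A 270–560 m: 2.6×10⁻⁴ × 1.1 × 290 = 0.08294 m
A 560–1490 m: 1.8×10⁻⁴ × 0.44 × 930 = 0.073656 m
A total: 0.214484 m
B 0–82 m: 0.68 × 82 × 1.8×10⁻⁴ = 0.0100368 m
B Layer 2: 0.6 × 1.2×10⁻⁴ × 860 = 0.06192 m
B Layer 3: 0.48 × 1000 × 1.1×10⁻⁴ = 0.05280 m
B total: 0.1247568 m
Difference: 0.214484 − 0.1247568 = 0.0897272 m

Δh_A ≈ 214 mm, Δh_B ≈ 125 mm; difference ≈ 89.7 mm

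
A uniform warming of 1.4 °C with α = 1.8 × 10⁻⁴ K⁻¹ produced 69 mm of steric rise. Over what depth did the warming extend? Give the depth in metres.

274 m

H = Δh/(αΔT) = 0.069 / (1.8×10⁻⁴ × 1.4) ≈ 273.8 m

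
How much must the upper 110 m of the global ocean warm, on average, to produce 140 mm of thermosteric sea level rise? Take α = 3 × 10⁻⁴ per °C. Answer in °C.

4.24 °C

ΔT = Δh/(αH) = 0.14 / (3×10⁻⁴ × 110) ≈ 4.242 °C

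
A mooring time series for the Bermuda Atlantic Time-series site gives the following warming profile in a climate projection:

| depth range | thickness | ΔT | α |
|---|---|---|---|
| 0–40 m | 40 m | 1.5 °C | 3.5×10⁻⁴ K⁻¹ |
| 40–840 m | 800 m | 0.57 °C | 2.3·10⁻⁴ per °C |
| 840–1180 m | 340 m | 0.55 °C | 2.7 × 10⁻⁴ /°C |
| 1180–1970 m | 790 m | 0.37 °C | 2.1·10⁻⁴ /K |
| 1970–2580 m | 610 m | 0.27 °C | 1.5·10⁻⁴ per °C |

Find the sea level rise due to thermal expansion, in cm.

26.2 cm of thermosteric rise

0–40 m: 1.5 × 3.5×10⁻⁴ × 40 = 0.02100 m
2.3×10⁻⁴ × 800 × 0.57 = 0.10488 m
840–1180 m: 2.7×10⁻⁴ × 0.55 × 340 = 0.05049 m
790 × 0.37 × 2.1×10⁻⁴ = 0.061383 m
Layer 5: 0.27 × 610 × 1.5×10⁻⁴ = 0.024705 m
Δh = 0.02100 + 0.10488 + 0.05049 + 0.061383 + 0.024705 = 0.262458 m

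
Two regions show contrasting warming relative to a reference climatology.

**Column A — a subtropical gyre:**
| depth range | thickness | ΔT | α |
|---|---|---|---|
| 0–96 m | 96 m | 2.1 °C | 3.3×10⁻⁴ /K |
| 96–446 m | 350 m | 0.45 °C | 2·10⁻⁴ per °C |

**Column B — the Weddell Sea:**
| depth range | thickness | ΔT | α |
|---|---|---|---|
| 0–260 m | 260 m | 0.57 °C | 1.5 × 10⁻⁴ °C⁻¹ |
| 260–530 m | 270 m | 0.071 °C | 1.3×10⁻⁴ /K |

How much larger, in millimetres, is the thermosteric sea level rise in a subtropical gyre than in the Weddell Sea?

A Layer 1: 96 × 3.3×10⁻⁴ × 2.1 = 0.066528 m
A Layer 2: 2×10⁻⁴ × 0.45 × 350 = 0.03150 m
A total: 0.098028 m
B 1.5×10⁻⁴ × 0.57 × 260 = 0.02223 m
B Layer 2: 1.3×10⁻⁴ × 270 × 0.071 = 0.0024921 m
B total: 0.0247221 m
Difference: 0.098028 − 0.0247221 = 0.0733059 m

73 mm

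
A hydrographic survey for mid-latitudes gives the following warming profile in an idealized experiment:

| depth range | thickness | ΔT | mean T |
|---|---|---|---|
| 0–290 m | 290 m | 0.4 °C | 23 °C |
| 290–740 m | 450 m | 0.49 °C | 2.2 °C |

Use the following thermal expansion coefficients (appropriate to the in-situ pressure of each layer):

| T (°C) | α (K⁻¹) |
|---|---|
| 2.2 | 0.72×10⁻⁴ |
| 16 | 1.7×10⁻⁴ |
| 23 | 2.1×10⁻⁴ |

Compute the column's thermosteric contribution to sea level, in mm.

about 40 mm

Layer 1 at 23 °C → α = 2.1×10⁻⁴ K⁻¹
Layer 2 at 2.2 °C → α = 0.72×10⁻⁴ K⁻¹
290 × 0.4 × 2.1×10⁻⁴ = 0.02436 m
290–740 m: 0.72×10⁻⁴ × 450 × 0.49 = 0.015876 m
Δh = 0.02436 + 0.015876 = 0.040236 m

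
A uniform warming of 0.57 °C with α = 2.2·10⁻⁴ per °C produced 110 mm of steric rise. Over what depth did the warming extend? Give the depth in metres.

H = Δh/(αΔT) = 0.11 / (2.2×10⁻⁴ × 0.57) ≈ 877.2 m

H ≈ 880 m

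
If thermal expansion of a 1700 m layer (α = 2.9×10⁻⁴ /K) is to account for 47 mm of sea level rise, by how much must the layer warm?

ΔT = Δh/(αH) = 0.047 / (2.9×10⁻⁴ × 1700) ≈ 0.09533 °C

ΔT ≈ 0.0953 °C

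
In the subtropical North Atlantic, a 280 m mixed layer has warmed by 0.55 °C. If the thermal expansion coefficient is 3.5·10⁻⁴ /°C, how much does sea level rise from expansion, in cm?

Δh = 5.39 cm

Δh = αΔT·H = 3.5×10⁻⁴ × 0.55 × 280 = 0.05390 m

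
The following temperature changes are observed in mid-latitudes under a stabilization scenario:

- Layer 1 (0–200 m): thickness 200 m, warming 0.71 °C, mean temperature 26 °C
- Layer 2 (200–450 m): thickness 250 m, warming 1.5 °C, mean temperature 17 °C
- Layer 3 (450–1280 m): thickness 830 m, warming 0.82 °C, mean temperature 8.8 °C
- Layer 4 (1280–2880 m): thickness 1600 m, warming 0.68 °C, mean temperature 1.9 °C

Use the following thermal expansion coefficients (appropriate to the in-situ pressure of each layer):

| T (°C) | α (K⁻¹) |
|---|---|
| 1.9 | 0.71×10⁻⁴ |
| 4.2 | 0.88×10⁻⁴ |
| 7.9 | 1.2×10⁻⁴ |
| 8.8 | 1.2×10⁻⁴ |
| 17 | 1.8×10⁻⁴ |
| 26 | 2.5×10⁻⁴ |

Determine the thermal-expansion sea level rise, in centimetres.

Layer 1 at 26 °C → α = 2.5×10⁻⁴ K⁻¹
Layer 2 at 17 °C → α = 1.8×10⁻⁴ K⁻¹
Layer 3 at 8.8 °C → α = 1.2×10⁻⁴ K⁻¹
Layer 4 at 1.9 °C → α = 0.71×10⁻⁴ K⁻¹
Layer 1: 0.71 × 2.5×10⁻⁴ × 200 = 0.03550 m
1.5 × 250 × 1.8×10⁻⁴ = 0.06750 m
450–1280 m: 1.2×10⁻⁴ × 0.82 × 830 = 0.081672 m
0.71×10⁻⁴ × 0.68 × 1600 = 0.077248 m
Δh = 0.03550 + 0.06750 + 0.081672 + 0.077248 = 0.26192 m

Δh ≈ 26 cm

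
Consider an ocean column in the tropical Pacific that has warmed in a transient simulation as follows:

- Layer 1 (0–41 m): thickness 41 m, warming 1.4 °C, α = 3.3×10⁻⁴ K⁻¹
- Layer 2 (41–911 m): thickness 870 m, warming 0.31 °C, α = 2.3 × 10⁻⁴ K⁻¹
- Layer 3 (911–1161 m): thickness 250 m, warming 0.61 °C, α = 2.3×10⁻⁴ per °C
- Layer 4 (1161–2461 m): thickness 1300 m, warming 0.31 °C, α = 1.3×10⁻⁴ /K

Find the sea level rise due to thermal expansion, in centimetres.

17 cm of thermosteric rise

0–41 m: 3.3×10⁻⁴ × 1.4 × 41 = 0.018942 m
41–911 m: 2.3×10⁻⁴ × 870 × 0.31 = 0.062031 m
911–1161 m: 250 × 0.61 × 2.3×10⁻⁴ = 0.035075 m
1161–2461 m: 0.31 × 1.3×10⁻⁴ × 1300 = 0.05239 m
Δh = 0.018942 + 0.062031 + 0.035075 + 0.05239 = 0.168438 m ≈ 17 cm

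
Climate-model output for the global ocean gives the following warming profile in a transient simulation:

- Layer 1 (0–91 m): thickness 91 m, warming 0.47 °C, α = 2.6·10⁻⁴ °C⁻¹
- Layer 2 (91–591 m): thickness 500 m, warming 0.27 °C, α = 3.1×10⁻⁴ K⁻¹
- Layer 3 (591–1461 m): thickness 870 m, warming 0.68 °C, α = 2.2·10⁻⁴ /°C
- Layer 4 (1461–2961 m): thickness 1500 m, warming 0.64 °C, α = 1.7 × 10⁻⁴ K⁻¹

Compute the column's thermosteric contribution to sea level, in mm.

Layer 1: 2.6×10⁻⁴ × 91 × 0.47 = 0.0111202 m
91–591 m: 500 × 0.27 × 3.1×10⁻⁴ = 0.04185 m
591–1461 m: 0.68 × 2.2×10⁻⁴ × 870 = 0.130152 m
Layer 4: 0.64 × 1500 × 1.7×10⁻⁴ = 0.16320 m
Δh = 0.0111202 + 0.04185 + 0.130152 + 0.16320 = 0.3463222 m ≈ 346 mm

Δh ≈ 346 mm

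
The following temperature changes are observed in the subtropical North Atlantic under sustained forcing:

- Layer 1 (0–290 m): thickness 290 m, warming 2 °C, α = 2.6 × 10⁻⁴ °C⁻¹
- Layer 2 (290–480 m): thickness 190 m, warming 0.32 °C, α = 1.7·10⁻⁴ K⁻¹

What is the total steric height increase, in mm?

Δh = 160 mm

2 × 2.6×10⁻⁴ × 290 = 0.15080 m
Layer 2: 190 × 1.7×10⁻⁴ × 0.32 = 0.010336 m
Δh = 0.15080 + 0.010336 = 0.161136 m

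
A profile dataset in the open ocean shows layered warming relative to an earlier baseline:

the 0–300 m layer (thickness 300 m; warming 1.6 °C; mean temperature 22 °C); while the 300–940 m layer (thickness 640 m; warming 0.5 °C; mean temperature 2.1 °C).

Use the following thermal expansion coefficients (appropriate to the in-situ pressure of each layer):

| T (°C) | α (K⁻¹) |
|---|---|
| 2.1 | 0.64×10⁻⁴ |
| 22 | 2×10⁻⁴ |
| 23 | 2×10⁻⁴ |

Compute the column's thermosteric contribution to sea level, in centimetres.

12 cm of thermosteric rise

Layer 1 at 22 °C → α = 2×10⁻⁴ K⁻¹
Layer 2 at 2.1 °C → α = 0.64×10⁻⁴ K⁻¹
Layer 1: 1.6 × 300 × 2×10⁻⁴ = 0.09600 m
0.5 × 0.64×10⁻⁴ × 640 = 0.02048 m
Δh = 0.09600 + 0.02048 = 0.11648 m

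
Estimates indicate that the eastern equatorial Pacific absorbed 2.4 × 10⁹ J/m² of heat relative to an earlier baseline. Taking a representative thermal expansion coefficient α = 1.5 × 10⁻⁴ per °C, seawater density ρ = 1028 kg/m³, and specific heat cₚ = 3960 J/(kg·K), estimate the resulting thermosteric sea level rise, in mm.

Δh = αQ/(ρcₚ) = 1.5×10⁻⁴ × 2.4×10⁹ / (1028 × 3960) ≈ 0.088433 m

88.4 mm of thermosteric rise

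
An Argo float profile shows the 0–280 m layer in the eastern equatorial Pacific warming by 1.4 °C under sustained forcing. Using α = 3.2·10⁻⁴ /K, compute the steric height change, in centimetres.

Δh = αΔT·H = 3.2×10⁻⁴ × 1.4 × 280 = 0.12544 m

about 12.5 cm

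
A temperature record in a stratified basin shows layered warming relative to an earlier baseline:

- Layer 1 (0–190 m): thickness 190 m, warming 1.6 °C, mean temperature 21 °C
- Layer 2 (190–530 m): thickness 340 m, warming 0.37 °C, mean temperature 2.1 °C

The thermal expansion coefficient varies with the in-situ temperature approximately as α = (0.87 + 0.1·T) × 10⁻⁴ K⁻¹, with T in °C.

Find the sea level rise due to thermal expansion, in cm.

Δh ≈ 10 cm

Layer 1: α = (0.87 + 0.1×21)×10⁻⁴ = 2.97×10⁻⁴ K⁻¹
Layer 2: α = (0.87 + 0.1×2.1)×10⁻⁴ = 1.08×10⁻⁴ K⁻¹
1.6 × 190 × 2.97×10⁻⁴ = 0.090288 m
1.08×10⁻⁴ × 340 × 0.37 = 0.0135864 m
Δh = 0.090288 + 0.0135864 = 0.1038744 m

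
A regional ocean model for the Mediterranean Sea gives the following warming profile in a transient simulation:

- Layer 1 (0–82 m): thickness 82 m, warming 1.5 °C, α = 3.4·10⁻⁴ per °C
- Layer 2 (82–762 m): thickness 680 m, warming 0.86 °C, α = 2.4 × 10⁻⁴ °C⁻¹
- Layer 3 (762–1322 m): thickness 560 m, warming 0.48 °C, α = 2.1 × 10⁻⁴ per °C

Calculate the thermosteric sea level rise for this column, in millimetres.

Layer 1: 82 × 1.5 × 3.4×10⁻⁴ = 0.04182 m
82–762 m: 2.4×10⁻⁴ × 0.86 × 680 = 0.140352 m
2.1×10⁻⁴ × 560 × 0.48 = 0.056448 m
Δh = 0.04182 + 0.140352 + 0.056448 = 0.23862 m

240 mm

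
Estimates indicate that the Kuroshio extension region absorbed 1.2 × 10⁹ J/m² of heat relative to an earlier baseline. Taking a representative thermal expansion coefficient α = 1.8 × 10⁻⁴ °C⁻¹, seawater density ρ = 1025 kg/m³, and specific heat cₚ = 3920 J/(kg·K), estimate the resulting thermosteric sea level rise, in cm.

Δh = αQ/(ρcₚ) = 1.8×10⁻⁴ × 1.2×10⁹ / (1025 × 3920) ≈ 0.053758 m

Δh ≈ 5.4 cm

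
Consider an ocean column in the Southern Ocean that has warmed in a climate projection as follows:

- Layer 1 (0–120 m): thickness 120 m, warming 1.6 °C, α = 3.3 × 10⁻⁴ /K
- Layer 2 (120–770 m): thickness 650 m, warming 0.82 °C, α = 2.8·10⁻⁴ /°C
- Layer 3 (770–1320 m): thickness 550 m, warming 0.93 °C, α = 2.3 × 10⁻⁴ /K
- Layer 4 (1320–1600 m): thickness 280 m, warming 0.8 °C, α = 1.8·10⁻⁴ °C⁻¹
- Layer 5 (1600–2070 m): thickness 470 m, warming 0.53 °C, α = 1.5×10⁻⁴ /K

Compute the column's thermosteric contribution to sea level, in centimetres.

Δh = 40.8 cm

0–120 m: 120 × 3.3×10⁻⁴ × 1.6 = 0.06336 m
120–770 m: 2.8×10⁻⁴ × 0.82 × 650 = 0.14924 m
Layer 3: 2.3×10⁻⁴ × 0.93 × 550 = 0.117645 m
Layer 4: 280 × 0.8 × 1.8×10⁻⁴ = 0.04032 m
Layer 5: 470 × 1.5×10⁻⁴ × 0.53 = 0.037365 m
Δh = 0.06336 + 0.14924 + 0.117645 + 0.04032 + 0.037365 = 0.40793 m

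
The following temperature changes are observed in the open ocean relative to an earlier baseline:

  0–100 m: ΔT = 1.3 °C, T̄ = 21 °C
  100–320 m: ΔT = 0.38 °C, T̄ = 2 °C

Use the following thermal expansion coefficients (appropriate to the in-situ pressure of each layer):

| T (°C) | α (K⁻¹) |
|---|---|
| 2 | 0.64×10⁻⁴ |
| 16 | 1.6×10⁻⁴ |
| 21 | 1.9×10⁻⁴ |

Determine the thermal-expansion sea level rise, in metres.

Layer 1 at 21 °C → α = 1.9×10⁻⁴ K⁻¹
Layer 2 at 2 °C → α = 0.64×10⁻⁴ K⁻¹
0–100 m: 100 × 1.9×10⁻⁴ × 1.3 = 0.02470 m
100–320 m: 0.38 × 0.64×10⁻⁴ × 220 = 0.0053504 m
Δh = 0.02470 + 0.0053504 = 0.0300504 m

0.0301 m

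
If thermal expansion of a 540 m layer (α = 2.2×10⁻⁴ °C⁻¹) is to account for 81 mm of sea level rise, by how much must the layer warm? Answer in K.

ΔT = Δh/(αH) = 0.081 / (2.2×10⁻⁴ × 540) ≈ 0.6818 K

ΔT ≈ 0.68 K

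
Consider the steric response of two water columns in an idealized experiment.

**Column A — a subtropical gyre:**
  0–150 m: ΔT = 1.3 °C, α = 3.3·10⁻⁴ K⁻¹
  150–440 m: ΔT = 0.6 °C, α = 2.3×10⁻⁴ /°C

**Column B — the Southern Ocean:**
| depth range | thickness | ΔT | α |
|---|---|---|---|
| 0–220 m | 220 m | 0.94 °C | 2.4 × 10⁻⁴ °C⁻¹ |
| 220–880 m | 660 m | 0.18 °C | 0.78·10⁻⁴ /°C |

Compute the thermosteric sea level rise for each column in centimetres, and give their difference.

A 1.3 × 150 × 3.3×10⁻⁴ = 0.06435 m
A Layer 2: 2.3×10⁻⁴ × 290 × 0.6 = 0.04002 m
A total: 0.10437 m
B Layer 1: 2.4×10⁻⁴ × 220 × 0.94 = 0.049632 m
B Layer 2: 660 × 0.78×10⁻⁴ × 0.18 = 0.0092664 m
B total: 0.0588984 m
Difference: 0.10437 − 0.0588984 = 0.0454716 m

A: 10 cm; B: 5.9 cm; difference 4.5 cm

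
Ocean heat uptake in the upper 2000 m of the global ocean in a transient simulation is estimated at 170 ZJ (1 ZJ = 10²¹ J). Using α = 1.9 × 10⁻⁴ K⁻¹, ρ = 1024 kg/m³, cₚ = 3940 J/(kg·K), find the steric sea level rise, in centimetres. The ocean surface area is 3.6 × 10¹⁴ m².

Per unit area: Q = 170×10²¹ / (3.6×10¹⁴) ≈ 4.722×10⁸ J/m²
Δh = αQ/(ρcₚ) = 1.9×10⁻⁴ × 4.722×10⁸ / (1024 × 3940) ≈ 0.022237 m

2.22 cm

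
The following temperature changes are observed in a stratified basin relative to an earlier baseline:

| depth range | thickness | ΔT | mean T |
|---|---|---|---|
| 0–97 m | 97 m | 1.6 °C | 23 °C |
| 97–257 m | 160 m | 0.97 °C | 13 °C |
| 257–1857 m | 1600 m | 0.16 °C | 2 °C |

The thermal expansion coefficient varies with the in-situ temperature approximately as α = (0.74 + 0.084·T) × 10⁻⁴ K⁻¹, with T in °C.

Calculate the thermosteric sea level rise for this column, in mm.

Layer 1: α = (0.74 + 0.084×23)×10⁻⁴ = 2.672×10⁻⁴ K⁻¹
Layer 2: α = (0.74 + 0.084×13)×10⁻⁴ = 1.832×10⁻⁴ K⁻¹
Layer 3: α = (0.74 + 0.084×2)×10⁻⁴ = 0.908×10⁻⁴ K⁻¹
1.6 × 97 × 2.672×10⁻⁴ = 0.04146944 m
97–257 m: 160 × 1.832×10⁻⁴ × 0.97 = 0.02843264 m
257–1857 m: 1600 × 0.16 × 0.908×10⁻⁴ = 0.0232448 m
Δh = 0.04146944 + 0.02843264 + 0.0232448 = 0.09314688 m

about 93.1 mm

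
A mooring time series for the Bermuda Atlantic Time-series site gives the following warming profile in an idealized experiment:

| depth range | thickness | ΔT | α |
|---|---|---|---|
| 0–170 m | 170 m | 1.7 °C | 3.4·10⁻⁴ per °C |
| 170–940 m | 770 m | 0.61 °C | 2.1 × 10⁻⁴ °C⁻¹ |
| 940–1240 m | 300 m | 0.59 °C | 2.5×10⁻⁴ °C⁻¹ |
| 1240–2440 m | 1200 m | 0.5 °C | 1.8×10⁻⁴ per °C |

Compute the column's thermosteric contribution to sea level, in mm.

Δh ≈ 349 mm

Layer 1: 1.7 × 3.4×10⁻⁴ × 170 = 0.09826 m
Layer 2: 770 × 2.1×10⁻⁴ × 0.61 = 0.098637 m
Layer 3: 0.59 × 2.5×10⁻⁴ × 300 = 0.04425 m
1240–2440 m: 1.8×10⁻⁴ × 0.5 × 1200 = 0.10800 m
Δh = 0.09826 + 0.098637 + 0.04425 + 0.10800 = 0.349147 m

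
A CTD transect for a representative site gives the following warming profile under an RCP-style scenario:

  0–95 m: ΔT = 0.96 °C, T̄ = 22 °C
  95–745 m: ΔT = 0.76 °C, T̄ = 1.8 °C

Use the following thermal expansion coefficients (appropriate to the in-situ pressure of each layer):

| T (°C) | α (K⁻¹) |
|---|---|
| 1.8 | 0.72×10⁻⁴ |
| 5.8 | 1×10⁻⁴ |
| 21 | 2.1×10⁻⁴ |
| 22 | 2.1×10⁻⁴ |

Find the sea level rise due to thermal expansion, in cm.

Layer 1 at 22 °C → α = 2.1×10⁻⁴ K⁻¹
Layer 2 at 1.8 °C → α = 0.72×10⁻⁴ K⁻¹
0–95 m: 0.96 × 95 × 2.1×10⁻⁴ = 0.019152 m
95–745 m: 0.72×10⁻⁴ × 650 × 0.76 = 0.035568 m
Δh = 0.019152 + 0.035568 = 0.05472 m ≈ 5.5 cm

about 5.5 cm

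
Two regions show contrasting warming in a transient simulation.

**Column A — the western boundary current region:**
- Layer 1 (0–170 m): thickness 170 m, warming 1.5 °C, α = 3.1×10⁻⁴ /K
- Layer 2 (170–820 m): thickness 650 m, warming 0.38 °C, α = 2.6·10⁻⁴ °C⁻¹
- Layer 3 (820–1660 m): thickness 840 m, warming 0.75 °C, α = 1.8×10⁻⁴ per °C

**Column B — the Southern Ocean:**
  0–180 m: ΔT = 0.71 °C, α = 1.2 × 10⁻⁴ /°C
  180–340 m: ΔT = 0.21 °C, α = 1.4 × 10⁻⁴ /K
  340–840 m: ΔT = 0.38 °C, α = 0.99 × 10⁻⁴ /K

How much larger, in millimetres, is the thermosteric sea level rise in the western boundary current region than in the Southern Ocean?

218 mm

A Layer 1: 170 × 1.5 × 3.1×10⁻⁴ = 0.07905 m
A Layer 2: 2.6×10⁻⁴ × 0.38 × 650 = 0.06422 m
A Layer 3: 840 × 1.8×10⁻⁴ × 0.75 = 0.11340 m
A total: 0.25667 m
B 180 × 1.2×10⁻⁴ × 0.71 = 0.015336 m
B 180–340 m: 0.21 × 1.4×10⁻⁴ × 160 = 0.004704 m
B 0.99×10⁻⁴ × 0.38 × 500 = 0.01881 m
B total: 0.03885 m
Difference: 0.25667 − 0.03885 = 0.21782 m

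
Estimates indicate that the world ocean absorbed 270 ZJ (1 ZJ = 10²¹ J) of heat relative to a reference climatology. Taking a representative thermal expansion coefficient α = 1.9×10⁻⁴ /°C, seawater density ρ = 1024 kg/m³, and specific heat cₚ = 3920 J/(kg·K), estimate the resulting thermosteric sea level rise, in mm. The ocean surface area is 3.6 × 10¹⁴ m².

36 mm

Per unit area: Q = 270×10²¹ / (3.6×10¹⁴) = 7.5×10⁸ J/m²
Δh = αQ/(ρcₚ) = 1.9×10⁻⁴ × 7.5×10⁸ / (1024 × 3920) ≈ 0.03550 m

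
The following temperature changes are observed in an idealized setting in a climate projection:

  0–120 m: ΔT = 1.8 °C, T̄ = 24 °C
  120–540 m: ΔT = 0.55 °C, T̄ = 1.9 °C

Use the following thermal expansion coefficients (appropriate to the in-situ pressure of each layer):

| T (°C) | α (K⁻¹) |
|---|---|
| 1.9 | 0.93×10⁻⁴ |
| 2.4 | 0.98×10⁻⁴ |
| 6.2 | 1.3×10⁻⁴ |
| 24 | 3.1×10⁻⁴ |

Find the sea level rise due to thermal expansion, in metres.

Layer 1 at 24 °C → α = 3.1×10⁻⁴ K⁻¹
Layer 2 at 1.9 °C → α = 0.93×10⁻⁴ K⁻¹
Layer 1: 120 × 3.1×10⁻⁴ × 1.8 = 0.06696 m
120–540 m: 0.55 × 420 × 0.93×10⁻⁴ = 0.021483 m
Δh = 0.06696 + 0.021483 = 0.088443 m

about 0.0884 m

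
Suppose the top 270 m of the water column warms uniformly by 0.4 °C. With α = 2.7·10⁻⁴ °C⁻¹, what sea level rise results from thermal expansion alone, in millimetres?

Δh = αΔT·H = 2.7×10⁻⁴ × 0.4 × 270 = 0.02916 m

29.2 mm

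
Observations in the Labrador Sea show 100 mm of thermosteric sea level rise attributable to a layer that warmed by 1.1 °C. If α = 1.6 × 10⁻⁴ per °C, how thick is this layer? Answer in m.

H = Δh/(αΔT) = 0.1 / (1.6×10⁻⁴ × 1.1) ≈ 568.2 m

about 570 m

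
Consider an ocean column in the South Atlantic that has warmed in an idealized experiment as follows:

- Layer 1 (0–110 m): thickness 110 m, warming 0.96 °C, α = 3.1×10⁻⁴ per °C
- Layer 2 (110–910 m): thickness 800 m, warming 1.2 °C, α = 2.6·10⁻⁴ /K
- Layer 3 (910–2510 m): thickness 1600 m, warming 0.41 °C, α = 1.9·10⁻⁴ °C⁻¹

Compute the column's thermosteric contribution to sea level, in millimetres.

0.96 × 3.1×10⁻⁴ × 110 = 0.032736 m
800 × 1.2 × 2.6×10⁻⁴ = 0.24960 m
910–2510 m: 1.9×10⁻⁴ × 1600 × 0.41 = 0.12464 m
Δh = 0.032736 + 0.24960 + 0.12464 = 0.406976 m ≈ 407 mm

about 407 mm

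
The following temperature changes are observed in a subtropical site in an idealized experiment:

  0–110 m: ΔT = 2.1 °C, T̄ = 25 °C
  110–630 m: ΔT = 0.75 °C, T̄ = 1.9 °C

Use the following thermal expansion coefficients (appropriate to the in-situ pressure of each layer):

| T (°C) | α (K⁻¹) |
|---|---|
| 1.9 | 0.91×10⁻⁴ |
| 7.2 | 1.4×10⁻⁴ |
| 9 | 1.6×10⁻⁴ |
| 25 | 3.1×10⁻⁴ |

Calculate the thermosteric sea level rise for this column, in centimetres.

Layer 1 at 25 °C → α = 3.1×10⁻⁴ K⁻¹
Layer 2 at 1.9 °C → α = 0.91×10⁻⁴ K⁻¹
0–110 m: 3.1×10⁻⁴ × 2.1 × 110 = 0.07161 m
Layer 2: 0.75 × 520 × 0.91×10⁻⁴ = 0.03549 m
Δh = 0.07161 + 0.03549 = 0.10710 m

10.7 cm of thermosteric rise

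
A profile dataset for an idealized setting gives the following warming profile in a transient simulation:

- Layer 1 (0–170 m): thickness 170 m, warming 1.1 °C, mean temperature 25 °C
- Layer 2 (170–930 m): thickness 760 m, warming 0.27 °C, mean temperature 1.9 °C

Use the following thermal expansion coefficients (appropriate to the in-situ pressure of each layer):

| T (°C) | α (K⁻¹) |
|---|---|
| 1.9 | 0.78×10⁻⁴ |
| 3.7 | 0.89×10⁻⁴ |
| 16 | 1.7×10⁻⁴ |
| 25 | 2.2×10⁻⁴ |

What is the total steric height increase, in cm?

Δh = 5.71 cm

Layer 1 at 25 °C → α = 2.2×10⁻⁴ K⁻¹
Layer 2 at 1.9 °C → α = 0.78×10⁻⁴ K⁻¹
2.2×10⁻⁴ × 170 × 1.1 = 0.04114 m
Layer 2: 0.27 × 760 × 0.78×10⁻⁴ = 0.0160056 m
Δh = 0.04114 + 0.0160056 = 0.0571456 m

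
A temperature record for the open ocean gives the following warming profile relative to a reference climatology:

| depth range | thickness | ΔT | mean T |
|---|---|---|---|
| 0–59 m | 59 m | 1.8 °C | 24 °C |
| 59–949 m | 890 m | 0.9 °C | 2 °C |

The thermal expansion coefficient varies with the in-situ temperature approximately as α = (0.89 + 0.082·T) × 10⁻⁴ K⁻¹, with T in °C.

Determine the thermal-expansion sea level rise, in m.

Layer 1: α = (0.89 + 0.082×24)×10⁻⁴ = 2.858×10⁻⁴ K⁻¹
Layer 2: α = (0.89 + 0.082×2)×10⁻⁴ = 1.054×10⁻⁴ K⁻¹
59 × 2.858×10⁻⁴ × 1.8 = 0.03035196 m
0.9 × 890 × 1.054×10⁻⁴ = 0.0844254 m
Δh = 0.03035196 + 0.0844254 = 0.11477736 m

about 0.11 m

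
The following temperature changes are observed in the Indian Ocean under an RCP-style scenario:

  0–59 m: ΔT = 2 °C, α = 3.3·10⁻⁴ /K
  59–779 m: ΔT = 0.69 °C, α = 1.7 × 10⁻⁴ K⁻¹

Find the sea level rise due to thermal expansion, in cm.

12.3 cm of thermosteric rise

Layer 1: 59 × 3.3×10⁻⁴ × 2 = 0.03894 m
1.7×10⁻⁴ × 0.69 × 720 = 0.084456 m
Δh = 0.03894 + 0.084456 = 0.123396 m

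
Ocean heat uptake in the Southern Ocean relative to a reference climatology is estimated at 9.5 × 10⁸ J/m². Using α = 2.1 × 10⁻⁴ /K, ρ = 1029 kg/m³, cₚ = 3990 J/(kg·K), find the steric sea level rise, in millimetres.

Δh = αQ/(ρcₚ) = 2.1×10⁻⁴ × 9.5×10⁸ / (1029 × 3990) ≈ 0.048591 m

Δh ≈ 48.6 mm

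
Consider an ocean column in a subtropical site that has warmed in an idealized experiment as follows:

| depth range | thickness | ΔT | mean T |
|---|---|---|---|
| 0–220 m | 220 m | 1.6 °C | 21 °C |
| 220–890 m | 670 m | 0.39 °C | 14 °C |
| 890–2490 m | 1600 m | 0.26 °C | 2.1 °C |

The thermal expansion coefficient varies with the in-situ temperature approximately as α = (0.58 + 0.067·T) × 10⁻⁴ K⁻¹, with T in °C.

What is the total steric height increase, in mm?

Layer 1: α = (0.58 + 0.067×21)×10⁻⁴ = 1.987×10⁻⁴ K⁻¹
Layer 2: α = (0.58 + 0.067×14)×10⁻⁴ = 1.518×10⁻⁴ K⁻¹
Layer 3: α = (0.58 + 0.067×2.1)×10⁻⁴ = 0.7207×10⁻⁴ K⁻¹
220 × 1.987×10⁻⁴ × 1.6 = 0.0699424 m
220–890 m: 670 × 0.39 × 1.518×10⁻⁴ = 0.03966534 m
Layer 3: 1600 × 0.7207×10⁻⁴ × 0.26 = 0.02998112 m
Δh = 0.0699424 + 0.03966534 + 0.02998112 = 0.13958886 m ≈ 140 mm

Δh ≈ 140 mm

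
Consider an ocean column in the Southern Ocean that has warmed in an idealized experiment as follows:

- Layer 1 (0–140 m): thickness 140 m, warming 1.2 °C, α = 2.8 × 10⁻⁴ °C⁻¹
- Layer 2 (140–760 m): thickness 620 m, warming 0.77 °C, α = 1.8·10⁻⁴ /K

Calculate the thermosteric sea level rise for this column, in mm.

Δh = 133 mm

Layer 1: 2.8×10⁻⁴ × 1.2 × 140 = 0.04704 m
620 × 0.77 × 1.8×10⁻⁴ = 0.085932 m
Δh = 0.04704 + 0.085932 = 0.132972 m ≈ 133 mm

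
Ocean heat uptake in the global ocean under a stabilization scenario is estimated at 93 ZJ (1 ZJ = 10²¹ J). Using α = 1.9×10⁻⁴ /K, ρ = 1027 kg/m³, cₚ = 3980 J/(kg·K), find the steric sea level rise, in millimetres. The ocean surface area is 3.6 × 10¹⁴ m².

about 12 mm

Per unit area: Q = 93×10²¹ / (3.6×10¹⁴) ≈ 2.583×10⁸ J/m²
Δh = αQ/(ρcₚ) = 1.9×10⁻⁴ × 2.583×10⁸ / (1027 × 3980) ≈ 0.012007 m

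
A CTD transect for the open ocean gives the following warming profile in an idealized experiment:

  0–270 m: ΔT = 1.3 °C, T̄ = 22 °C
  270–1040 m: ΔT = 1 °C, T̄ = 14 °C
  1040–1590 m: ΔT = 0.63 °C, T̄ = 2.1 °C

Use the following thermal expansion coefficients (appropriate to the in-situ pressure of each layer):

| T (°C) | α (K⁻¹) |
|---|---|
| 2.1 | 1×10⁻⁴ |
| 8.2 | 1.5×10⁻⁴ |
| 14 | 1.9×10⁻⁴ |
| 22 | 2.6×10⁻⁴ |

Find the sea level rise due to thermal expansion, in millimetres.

Layer 1 at 22 °C → α = 2.6×10⁻⁴ K⁻¹
Layer 2 at 14 °C → α = 1.9×10⁻⁴ K⁻¹
Layer 3 at 2.1 °C → α = 1×10⁻⁴ K⁻¹
270 × 2.6×10⁻⁴ × 1.3 = 0.09126 m
270–1040 m: 1.9×10⁻⁴ × 1 × 770 = 0.14630 m
1040–1590 m: 0.63 × 1×10⁻⁴ × 550 = 0.03465 m
Δh = 0.09126 + 0.14630 + 0.03465 = 0.27221 m

Δh = 272 mm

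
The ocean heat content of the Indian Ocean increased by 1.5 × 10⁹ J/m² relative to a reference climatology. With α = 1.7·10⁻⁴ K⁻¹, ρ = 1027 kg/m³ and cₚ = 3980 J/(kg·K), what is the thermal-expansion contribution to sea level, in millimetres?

Δh = 62.4 mm

Δh = αQ/(ρcₚ) = 1.7×10⁻⁴ × 1.5×10⁹ / (1027 × 3980) ≈ 0.062386 m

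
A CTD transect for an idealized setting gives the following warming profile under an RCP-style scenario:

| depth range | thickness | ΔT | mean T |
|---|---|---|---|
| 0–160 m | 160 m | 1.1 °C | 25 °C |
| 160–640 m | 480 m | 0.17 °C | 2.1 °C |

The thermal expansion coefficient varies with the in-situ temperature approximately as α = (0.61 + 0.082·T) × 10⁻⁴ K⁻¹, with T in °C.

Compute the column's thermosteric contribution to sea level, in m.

Δh ≈ 0.053 m

Layer 1: α = (0.61 + 0.082×25)×10⁻⁴ = 2.66×10⁻⁴ K⁻¹
Layer 2: α = (0.61 + 0.082×2.1)×10⁻⁴ = 0.7822×10⁻⁴ K⁻¹
Layer 1: 160 × 1.1 × 2.66×10⁻⁴ = 0.046816 m
0.7822×10⁻⁴ × 0.17 × 480 = 0.006382752 m
Δh = 0.046816 + 0.006382752 = 0.053198752 m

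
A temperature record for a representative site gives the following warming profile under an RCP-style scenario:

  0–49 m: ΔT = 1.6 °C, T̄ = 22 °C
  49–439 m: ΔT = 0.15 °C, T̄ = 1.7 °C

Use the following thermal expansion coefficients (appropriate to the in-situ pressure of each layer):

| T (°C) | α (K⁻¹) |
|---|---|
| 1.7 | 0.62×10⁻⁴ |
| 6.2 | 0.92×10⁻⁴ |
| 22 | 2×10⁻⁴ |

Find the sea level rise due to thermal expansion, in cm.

Layer 1 at 22 °C → α = 2×10⁻⁴ K⁻¹
Layer 2 at 1.7 °C → α = 0.62×10⁻⁴ K⁻¹
Layer 1: 49 × 2×10⁻⁴ × 1.6 = 0.01568 m
0.62×10⁻⁴ × 390 × 0.15 = 0.003627 m
Δh = 0.01568 + 0.003627 = 0.019307 m ≈ 1.9 cm

Δh = 1.9 cm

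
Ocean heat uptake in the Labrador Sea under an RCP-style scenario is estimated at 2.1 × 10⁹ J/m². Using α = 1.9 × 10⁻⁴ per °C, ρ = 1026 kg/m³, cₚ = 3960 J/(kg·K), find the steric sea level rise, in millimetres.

98.2 mm

Δh = αQ/(ρcₚ) = 1.9×10⁻⁴ × 2.1×10⁹ / (1026 × 3960) ≈ 0.098204 m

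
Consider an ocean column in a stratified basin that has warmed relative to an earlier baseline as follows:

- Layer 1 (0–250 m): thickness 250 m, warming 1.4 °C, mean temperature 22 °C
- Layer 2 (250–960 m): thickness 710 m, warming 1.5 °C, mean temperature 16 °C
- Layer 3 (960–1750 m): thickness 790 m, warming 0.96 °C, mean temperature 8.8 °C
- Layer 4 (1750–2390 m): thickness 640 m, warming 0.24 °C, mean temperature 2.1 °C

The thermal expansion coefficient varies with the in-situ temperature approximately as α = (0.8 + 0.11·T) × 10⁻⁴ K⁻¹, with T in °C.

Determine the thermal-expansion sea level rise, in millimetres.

Δh = 535 mm

Layer 1: α = (0.8 + 0.11×22)×10⁻⁴ = 3.22×10⁻⁴ K⁻¹
Layer 2: α = (0.8 + 0.11×16)×10⁻⁴ = 2.56×10⁻⁴ K⁻¹
Layer 3: α = (0.8 + 0.11×8.8)×10⁻⁴ = 1.768×10⁻⁴ K⁻¹
Layer 4: α = (0.8 + 0.11×2.1)×10⁻⁴ = 1.031×10⁻⁴ K⁻¹
Layer 1: 1.4 × 3.22×10⁻⁴ × 250 = 0.11270 m
Layer 2: 1.5 × 2.56×10⁻⁴ × 710 = 0.27264 m
790 × 1.768×10⁻⁴ × 0.96 = 0.13408512 m
Layer 4: 640 × 0.24 × 1.031×10⁻⁴ = 0.01583616 m
Δh = 0.11270 + 0.27264 + 0.13408512 + 0.01583616 = 0.53526128 m ≈ 535 mm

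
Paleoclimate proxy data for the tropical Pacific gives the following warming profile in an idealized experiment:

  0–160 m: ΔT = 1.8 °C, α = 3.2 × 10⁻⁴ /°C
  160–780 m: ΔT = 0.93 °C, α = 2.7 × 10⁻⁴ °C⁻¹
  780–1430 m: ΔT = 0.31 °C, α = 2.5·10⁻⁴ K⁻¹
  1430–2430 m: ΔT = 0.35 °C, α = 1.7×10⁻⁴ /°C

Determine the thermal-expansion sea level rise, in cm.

1.8 × 3.2×10⁻⁴ × 160 = 0.09216 m
160–780 m: 2.7×10⁻⁴ × 620 × 0.93 = 0.155682 m
Layer 3: 650 × 2.5×10⁻⁴ × 0.31 = 0.050375 m
1430–2430 m: 1000 × 1.7×10⁻⁴ × 0.35 = 0.05950 m
Δh = 0.09216 + 0.155682 + 0.050375 + 0.05950 = 0.357717 m

Δh = 35.8 cm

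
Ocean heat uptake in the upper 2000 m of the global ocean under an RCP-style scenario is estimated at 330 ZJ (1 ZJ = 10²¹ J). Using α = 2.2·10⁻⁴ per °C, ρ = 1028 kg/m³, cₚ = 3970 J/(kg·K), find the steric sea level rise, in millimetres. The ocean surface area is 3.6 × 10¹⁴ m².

Per unit area: Q = 330×10²¹ / (3.6×10¹⁴) ≈ 9.167×10⁸ J/m²
Δh = αQ/(ρcₚ) = 2.2×10⁻⁴ × 9.167×10⁸ / (1028 × 3970) ≈ 0.049416 m

Δh ≈ 49.4 mm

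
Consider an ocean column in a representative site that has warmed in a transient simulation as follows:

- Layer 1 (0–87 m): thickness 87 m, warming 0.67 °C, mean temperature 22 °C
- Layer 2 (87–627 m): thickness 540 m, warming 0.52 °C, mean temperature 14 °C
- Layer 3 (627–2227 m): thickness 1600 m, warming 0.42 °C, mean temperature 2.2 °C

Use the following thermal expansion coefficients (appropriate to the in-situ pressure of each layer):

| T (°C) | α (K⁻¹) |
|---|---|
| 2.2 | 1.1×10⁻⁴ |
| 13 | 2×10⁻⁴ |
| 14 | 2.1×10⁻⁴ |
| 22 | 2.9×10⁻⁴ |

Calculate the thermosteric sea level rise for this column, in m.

0.150 m

Layer 1 at 22 °C → α = 2.9×10⁻⁴ K⁻¹
Layer 2 at 14 °C → α = 2.1×10⁻⁴ K⁻¹
Layer 3 at 2.2 °C → α = 1.1×10⁻⁴ K⁻¹
Layer 1: 87 × 0.67 × 2.9×10⁻⁴ = 0.0169041 m
Layer 2: 2.1×10⁻⁴ × 0.52 × 540 = 0.058968 m
0.42 × 1600 × 1.1×10⁻⁴ = 0.07392 m
Δh = 0.0169041 + 0.058968 + 0.07392 = 0.1497921 m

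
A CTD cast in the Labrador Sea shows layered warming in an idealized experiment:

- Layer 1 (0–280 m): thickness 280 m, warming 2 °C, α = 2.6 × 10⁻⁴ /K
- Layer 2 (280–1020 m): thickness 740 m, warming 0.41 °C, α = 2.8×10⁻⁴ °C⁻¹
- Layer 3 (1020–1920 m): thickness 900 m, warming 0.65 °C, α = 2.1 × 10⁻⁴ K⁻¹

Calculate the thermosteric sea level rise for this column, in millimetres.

Δh = 350 mm

Layer 1: 2.6×10⁻⁴ × 2 × 280 = 0.14560 m
740 × 2.8×10⁻⁴ × 0.41 = 0.084952 m
1020–1920 m: 2.1×10⁻⁴ × 900 × 0.65 = 0.12285 m
Δh = 0.14560 + 0.084952 + 0.12285 = 0.353402 m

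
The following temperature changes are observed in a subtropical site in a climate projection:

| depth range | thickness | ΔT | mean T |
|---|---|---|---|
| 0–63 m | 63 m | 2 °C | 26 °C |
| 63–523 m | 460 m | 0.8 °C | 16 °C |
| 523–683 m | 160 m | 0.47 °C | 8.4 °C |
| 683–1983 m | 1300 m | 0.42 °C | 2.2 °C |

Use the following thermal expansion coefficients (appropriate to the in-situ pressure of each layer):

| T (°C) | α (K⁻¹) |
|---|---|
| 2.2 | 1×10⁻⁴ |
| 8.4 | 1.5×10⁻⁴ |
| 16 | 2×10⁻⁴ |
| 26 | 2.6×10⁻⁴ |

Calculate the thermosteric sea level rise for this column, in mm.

Layer 1 at 26 °C → α = 2.6×10⁻⁴ K⁻¹
Layer 2 at 16 °C → α = 2×10⁻⁴ K⁻¹
Layer 3 at 8.4 °C → α = 1.5×10⁻⁴ K⁻¹
Layer 4 at 2.2 °C → α = 1×10⁻⁴ K⁻¹
63 × 2 × 2.6×10⁻⁴ = 0.03276 m
63–523 m: 2×10⁻⁴ × 0.8 × 460 = 0.07360 m
Layer 3: 160 × 1.5×10⁻⁴ × 0.47 = 0.01128 m
1300 × 1×10⁻⁴ × 0.42 = 0.05460 m
Δh = 0.03276 + 0.07360 + 0.01128 + 0.05460 = 0.17224 m

Δh ≈ 172 mm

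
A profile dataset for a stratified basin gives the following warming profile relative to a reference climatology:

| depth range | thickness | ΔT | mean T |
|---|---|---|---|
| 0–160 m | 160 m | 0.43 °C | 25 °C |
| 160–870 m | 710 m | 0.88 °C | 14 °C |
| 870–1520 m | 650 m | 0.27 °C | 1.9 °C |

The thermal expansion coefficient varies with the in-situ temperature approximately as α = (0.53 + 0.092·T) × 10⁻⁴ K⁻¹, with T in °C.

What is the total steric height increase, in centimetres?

14.5 cm

Layer 1: α = (0.53 + 0.092×25)×10⁻⁴ = 2.83×10⁻⁴ K⁻¹
Layer 2: α = (0.53 + 0.092×14)×10⁻⁴ = 1.818×10⁻⁴ K⁻¹
Layer 3: α = (0.53 + 0.092×1.9)×10⁻⁴ = 0.7048×10⁻⁴ K⁻¹
Layer 1: 0.43 × 160 × 2.83×10⁻⁴ = 0.0194704 m
1.818×10⁻⁴ × 710 × 0.88 = 0.11358864 m
0.7048×10⁻⁴ × 0.27 × 650 = 0.01236924 m
Δh = 0.0194704 + 0.11358864 + 0.01236924 = 0.14542828 m ≈ 14.5 cm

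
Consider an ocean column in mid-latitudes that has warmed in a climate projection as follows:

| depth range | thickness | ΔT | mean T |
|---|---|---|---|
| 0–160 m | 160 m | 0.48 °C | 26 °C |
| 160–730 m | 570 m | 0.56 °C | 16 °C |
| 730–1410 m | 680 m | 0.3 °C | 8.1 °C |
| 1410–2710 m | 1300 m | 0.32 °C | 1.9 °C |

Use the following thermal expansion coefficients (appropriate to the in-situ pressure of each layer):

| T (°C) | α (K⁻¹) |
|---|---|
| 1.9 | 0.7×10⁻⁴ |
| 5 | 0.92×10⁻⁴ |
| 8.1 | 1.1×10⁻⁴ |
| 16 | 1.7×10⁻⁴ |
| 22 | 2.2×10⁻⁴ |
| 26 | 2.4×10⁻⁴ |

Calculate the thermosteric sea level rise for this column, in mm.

Layer 1 at 26 °C → α = 2.4×10⁻⁴ K⁻¹
Layer 2 at 16 °C → α = 1.7×10⁻⁴ K⁻¹
Layer 3 at 8.1 °C → α = 1.1×10⁻⁴ K⁻¹
Layer 4 at 1.9 °C → α = 0.7×10⁻⁴ K⁻¹
0–160 m: 160 × 2.4×10⁻⁴ × 0.48 = 0.018432 m
1.7×10⁻⁴ × 570 × 0.56 = 0.054264 m
1.1×10⁻⁴ × 0.3 × 680 = 0.02244 m
1410–2710 m: 0.7×10⁻⁴ × 0.32 × 1300 = 0.02912 m
Δh = 0.018432 + 0.054264 + 0.02244 + 0.02912 = 0.124256 m

Δh ≈ 120 mm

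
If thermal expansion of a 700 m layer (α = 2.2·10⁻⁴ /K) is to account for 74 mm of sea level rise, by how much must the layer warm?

ΔT = Δh/(αH) = 0.074 / (2.2×10⁻⁴ × 700) ≈ 0.4805 °C

about 0.481 °C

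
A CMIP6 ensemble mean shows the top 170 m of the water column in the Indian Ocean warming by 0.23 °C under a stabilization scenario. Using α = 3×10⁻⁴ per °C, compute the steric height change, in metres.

Δh = αΔT·H = 3×10⁻⁴ × 0.23 × 170 = 0.01173 m

about 0.0117 m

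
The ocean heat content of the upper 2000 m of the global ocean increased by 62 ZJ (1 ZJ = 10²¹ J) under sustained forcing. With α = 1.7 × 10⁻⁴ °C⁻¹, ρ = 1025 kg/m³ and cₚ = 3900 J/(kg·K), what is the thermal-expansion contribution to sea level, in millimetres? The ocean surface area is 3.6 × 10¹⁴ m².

Δh = 7.3 mm

Per unit area: Q = 62×10²¹ / (3.6×10¹⁴) ≈ 1.722×10⁸ J/m²
Δh = αQ/(ρcₚ) = 1.7×10⁻⁴ × 1.722×10⁸ / (1025 × 3900) ≈ 0.0073231 m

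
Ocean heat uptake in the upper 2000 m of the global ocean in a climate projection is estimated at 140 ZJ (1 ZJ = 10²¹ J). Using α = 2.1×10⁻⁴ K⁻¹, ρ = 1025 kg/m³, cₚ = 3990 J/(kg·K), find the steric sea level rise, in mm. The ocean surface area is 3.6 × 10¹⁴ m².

Per unit area: Q = 140×10²¹ / (3.6×10¹⁴) ≈ 3.889×10⁸ J/m²
Δh = αQ/(ρcₚ) = 2.1×10⁻⁴ × 3.889×10⁸ / (1025 × 3990) ≈ 0.019969 m

20.0 mm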